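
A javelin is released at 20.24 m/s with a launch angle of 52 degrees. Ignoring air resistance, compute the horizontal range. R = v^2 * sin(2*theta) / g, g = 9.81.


Launch speed squared = 409.6576
sin(2 * 52 deg) = 0.970296
Range = 409.6576 * 0.970296 / 9.81
= 40.519 m

40.519 m


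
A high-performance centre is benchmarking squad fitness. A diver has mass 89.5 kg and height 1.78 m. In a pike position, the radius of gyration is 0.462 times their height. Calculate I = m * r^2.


r = 0.462 * 1.78 = 0.82236 m
I = m * r^2 = 89.5 * 0.676276 = 60.527 kg*m^2

60.527 kg*m^2


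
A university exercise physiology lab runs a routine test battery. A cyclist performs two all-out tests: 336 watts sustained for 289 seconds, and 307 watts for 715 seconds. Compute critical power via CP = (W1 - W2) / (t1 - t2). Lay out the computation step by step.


W1 = P1 * t1 = 336 * 289 = 97104 J
W2 = P2 * t2 = 307 * 715 = 219505 J
CP = (97104 - 219505) / (289 - 715)
= 287.33 W

287.33 W


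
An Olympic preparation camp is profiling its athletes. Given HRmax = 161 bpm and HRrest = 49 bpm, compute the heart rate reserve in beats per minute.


Heart rate reserve = maximum HR minus resting HR
HRR = 161 - 49 = 112 bpm

112 bpm


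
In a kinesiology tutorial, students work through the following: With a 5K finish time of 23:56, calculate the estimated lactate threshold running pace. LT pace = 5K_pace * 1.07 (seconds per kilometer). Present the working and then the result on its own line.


Race duration = 1436 s for 5 km
Average pace = 1436 / 5 = 287.2 s/km
LT pace = 287.2 * 1.07
= 307.3 s/km

307.3 s/km


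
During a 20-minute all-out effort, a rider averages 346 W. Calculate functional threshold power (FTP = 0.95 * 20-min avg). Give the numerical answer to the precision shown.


FTP = 0.95 * 346
= 328.7 W

328.7 W


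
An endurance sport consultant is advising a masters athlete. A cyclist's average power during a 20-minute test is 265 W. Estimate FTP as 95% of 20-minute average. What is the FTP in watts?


FTP = 20-min power * 0.95
= 265 * 0.95
= 251.75 W

251.75 W


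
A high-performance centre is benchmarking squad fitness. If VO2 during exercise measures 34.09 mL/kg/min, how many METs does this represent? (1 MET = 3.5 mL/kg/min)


METs = VO2 / 3.5 = 34.09 / 3.5 = 9.74

9.74 METs


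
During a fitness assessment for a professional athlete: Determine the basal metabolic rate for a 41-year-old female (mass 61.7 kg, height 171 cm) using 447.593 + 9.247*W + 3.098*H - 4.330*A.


BMR = 447.593 + 9.247*61.7 + 3.098*171 - 4.330*41
= 1370.36 kcal/day

1370.36 kcal/day


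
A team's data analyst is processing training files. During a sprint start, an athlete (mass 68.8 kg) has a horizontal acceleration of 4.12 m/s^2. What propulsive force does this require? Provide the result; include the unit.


Propulsive force = mass * acceleration
= 68.8 kg * 4.12 m/s^2
= 283.46 N

283.46 N


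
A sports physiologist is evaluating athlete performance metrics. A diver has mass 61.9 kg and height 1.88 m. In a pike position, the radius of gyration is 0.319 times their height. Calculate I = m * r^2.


r = 0.319 * 1.88 = 0.59972 m
I = m * r^2 = 61.9 * 0.359664 = 22.263 kg*m^2

22.263 kg*m^2


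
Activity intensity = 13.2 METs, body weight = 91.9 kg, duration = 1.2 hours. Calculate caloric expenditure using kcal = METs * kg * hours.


kcal = 13.2 * 91.9 * 1.2
= 1213.08 * 1.2
= 1455.7 kcal

1455.7 kcal


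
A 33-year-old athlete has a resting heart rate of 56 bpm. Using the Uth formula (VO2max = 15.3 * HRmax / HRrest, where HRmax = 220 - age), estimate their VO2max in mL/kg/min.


HRmax = 220 - 33 = 187 bpm
Ratio = HRmax / HRrest = 187 / 56 = 3.3393
VO2max = 15.3 * 3.3393 = 51.09 mL/kg/min

51.09 mL/kg/min


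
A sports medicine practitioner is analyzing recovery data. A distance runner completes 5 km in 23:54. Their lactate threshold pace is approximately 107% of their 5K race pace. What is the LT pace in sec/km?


Convert to seconds: 23 min 54 s = 1434 s
Pace per km = 1434 / 5 = 286.8 s/km
LT pace = 286.8 * 1.07 = 306.88 s/km

306.88 s/km


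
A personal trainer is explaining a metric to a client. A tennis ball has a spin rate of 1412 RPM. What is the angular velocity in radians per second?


Convert RPM to rad/s: multiply by 2*pi and divide by 60
omega = 1412 * 2 * pi / 60
= 147.864 rad/s

147.864 rad/s


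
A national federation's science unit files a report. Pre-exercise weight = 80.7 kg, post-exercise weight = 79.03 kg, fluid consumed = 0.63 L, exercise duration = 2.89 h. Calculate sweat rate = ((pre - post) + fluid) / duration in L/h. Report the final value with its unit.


Weight loss = 80.7 - 79.03 = 1.67 kg (approx L)
Total sweat = 1.67 + 0.63 = 2.3 L
Sweat rate = 2.3 / 2.89 = 0.796 L/h

0.796 L/h


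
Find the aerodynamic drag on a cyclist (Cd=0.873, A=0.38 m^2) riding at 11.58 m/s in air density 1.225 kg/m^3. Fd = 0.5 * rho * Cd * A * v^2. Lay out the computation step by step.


Fd = 0.5 * 1.225 * 0.873 * 0.38 * 11.58^2
= 0.5 * 1.225 * 0.873 * 0.38 * 134.0964
= 27.247 N

27.247 N


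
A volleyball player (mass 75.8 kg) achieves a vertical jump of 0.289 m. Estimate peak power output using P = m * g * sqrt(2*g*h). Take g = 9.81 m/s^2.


2 * g * h = 2 * 9.81 * 0.289 = 5.67018
sqrt(5.67018) = 2.381214 m/s
P = 75.8 * 9.81 * 2.381214 = 1770.67 W

1770.67 W


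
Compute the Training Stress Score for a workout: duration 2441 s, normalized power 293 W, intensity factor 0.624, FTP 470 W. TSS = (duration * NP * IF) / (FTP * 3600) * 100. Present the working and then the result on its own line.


Product = 2441 * 293 * 0.624 = 446292.912
Base = 470 * 3600 = 1692000
TSS = 446292.912 / 1692000 * 100 = 26.38

26.38 TSS


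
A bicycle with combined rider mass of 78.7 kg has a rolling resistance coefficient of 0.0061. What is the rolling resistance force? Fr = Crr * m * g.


Fr = 0.0061 * 78.7 * 9.81
= 0.48007 * 9.81
= 4.709 N

4.709 N


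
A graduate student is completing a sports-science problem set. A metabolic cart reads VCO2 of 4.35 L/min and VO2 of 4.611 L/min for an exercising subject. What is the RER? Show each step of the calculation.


RER = VCO2 / VO2 = 4.35 / 4.611 = 0.9434

0.9434


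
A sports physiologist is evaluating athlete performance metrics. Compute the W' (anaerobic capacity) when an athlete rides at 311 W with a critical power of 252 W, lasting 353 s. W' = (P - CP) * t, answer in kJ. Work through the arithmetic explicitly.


Above-CP power = 59 W
Duration = 353 s
W' = 59 * 353 = 20827 J
Convert: 20827 / 1000 = 20.827 kJ

20.827 kJ


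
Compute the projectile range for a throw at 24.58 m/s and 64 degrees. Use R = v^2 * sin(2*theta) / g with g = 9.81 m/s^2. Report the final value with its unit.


Two times the angle = 128 degrees
sin(128) = 0.788011
R = 604.1764 * 0.788011 / 9.81 = 48.532 m

48.532 m


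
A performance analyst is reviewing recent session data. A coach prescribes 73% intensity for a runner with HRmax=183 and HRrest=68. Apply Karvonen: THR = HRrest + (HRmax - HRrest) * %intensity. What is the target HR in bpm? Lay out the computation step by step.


Heart rate reserve = 183 - 68 = 115
Intensity fraction = 73 / 100 = 0.73
THR = 68 + 115 * 0.73 = 151.95 bpm

151.95 bpm


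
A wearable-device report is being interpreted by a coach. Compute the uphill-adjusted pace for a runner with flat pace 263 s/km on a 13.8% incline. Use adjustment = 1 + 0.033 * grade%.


Adjustment factor = 1 + 0.033 * 13.8 = 1.4554
Grade-adjusted pace = 263 * 1.4554 = 382.77 s/km

382.77 s/km


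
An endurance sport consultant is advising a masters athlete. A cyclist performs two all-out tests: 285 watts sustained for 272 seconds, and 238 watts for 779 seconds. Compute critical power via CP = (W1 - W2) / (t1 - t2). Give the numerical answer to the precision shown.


W1 = P1 * t1 = 285 * 272 = 77520 J
W2 = P2 * t2 = 238 * 779 = 185402 J
CP = (77520 - 185402) / (272 - 779)
= 212.79 W

212.79 W


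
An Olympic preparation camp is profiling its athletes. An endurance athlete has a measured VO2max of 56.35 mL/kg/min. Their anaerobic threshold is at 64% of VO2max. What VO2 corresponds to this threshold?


Anaerobic threshold VO2 = VO2max * 64%
= 56.35 * 0.64
= 36.06 mL/kg/min

36.06 mL/kg/min


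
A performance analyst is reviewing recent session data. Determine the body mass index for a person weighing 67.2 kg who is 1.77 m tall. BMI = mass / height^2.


BMI = mass / height^2
= 67.2 / 1.77^2
= 67.2 / 3.1329
= 21.45 kg/m^2

21.45 kg/m^2


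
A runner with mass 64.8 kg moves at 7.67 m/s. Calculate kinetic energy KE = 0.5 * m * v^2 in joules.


v^2 = 7.67^2 = 58.8289
KE = 0.5 * 64.8 * 58.8289
= 1906.06 J

1906.06 J


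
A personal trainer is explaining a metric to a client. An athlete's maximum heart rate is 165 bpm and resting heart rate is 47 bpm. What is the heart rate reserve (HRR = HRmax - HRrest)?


HRR = HRmax - HRrest
= 165 - 47
= 118 bpm

118 bpm


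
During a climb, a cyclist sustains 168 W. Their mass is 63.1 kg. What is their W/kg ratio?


Power-to-weight = 168 W / 63.1 kg
= 2.662 W/kg

2.662 W/kg


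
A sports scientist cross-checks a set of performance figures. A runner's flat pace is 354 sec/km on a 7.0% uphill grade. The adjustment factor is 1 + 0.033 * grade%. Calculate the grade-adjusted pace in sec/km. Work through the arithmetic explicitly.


Factor = 1 + 0.033 * 7.0 = 1.231
Adjusted pace = 354 * 1.231
= 435.77 sec/km

435.77 s/km


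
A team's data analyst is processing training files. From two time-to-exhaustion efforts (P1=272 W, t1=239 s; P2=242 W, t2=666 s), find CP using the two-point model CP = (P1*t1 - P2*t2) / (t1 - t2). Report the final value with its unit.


Work in trial 1 = 65008 J
Work in trial 2 = 161172 J
Delta work = -96164 J
Delta time = -427 s
CP = -96164 / -427 = 225.21 W

225.21 W


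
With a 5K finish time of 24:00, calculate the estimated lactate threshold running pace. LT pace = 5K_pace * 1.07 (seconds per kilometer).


Race duration = 1440 s for 5 km
Average pace = 1440 / 5 = 288.0 s/km
LT pace = 288.0 * 1.07
= 308.16 s/km

308.16 s/km


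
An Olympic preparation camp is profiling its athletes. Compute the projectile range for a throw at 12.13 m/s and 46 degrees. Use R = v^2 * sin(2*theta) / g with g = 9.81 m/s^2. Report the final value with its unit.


Two times the angle = 92 degrees
sin(92) = 0.999391
R = 147.1369 * 0.999391 / 9.81 = 14.99 m

14.99 m


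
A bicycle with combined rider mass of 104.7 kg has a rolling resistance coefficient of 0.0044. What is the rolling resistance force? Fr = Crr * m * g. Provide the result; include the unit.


Fr = 0.0044 * 104.7 * 9.81
= 0.46068 * 9.81
= 4.519 N

4.519 N


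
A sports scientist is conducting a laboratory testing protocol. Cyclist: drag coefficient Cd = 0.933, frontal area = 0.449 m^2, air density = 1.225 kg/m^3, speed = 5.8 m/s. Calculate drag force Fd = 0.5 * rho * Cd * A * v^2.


v^2 = 5.8^2 = 33.64
Fd = 0.5 * 1.225 * 0.933 * 0.449 * 33.64
= 8.632 N

8.632 N


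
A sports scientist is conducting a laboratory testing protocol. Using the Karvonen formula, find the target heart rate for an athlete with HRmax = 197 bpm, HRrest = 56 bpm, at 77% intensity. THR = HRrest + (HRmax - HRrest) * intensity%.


HRR = 197 - 56 = 141
THR = 56 + 141 * 0.77
= 56 + 108.57
= 164.57 bpm

164.57 bpm


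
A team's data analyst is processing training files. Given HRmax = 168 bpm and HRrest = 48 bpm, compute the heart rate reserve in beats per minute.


Heart rate reserve = maximum HR minus resting HR
HRR = 168 - 48 = 120 bpm

120 bpm


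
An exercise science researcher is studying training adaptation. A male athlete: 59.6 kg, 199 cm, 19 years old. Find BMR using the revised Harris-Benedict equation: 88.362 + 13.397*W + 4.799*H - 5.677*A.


Intercept = 88.362
Weight contribution = 13.397 * 59.6 = 798.4612
Height contribution = 4.799 * 199 = 955.001
Age contribution = 5.677 * 19 = 107.863
BMR = 88.362 + 798.4612 + 955.001 - 107.863
= 1733.96 kcal/day

1733.96 kcal/day


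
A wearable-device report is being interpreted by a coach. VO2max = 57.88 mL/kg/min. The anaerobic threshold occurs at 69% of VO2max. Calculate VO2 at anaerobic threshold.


AT fraction = 69 / 100 = 0.69
AT VO2 = 57.88 * 0.69
= 39.94 mL/kg/min

39.94 mL/kg/min


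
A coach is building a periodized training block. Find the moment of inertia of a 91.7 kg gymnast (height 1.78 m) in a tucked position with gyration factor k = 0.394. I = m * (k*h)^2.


Radius of gyration = 0.394 * 1.78 = 0.70132 m
I = 91.7 * 0.70132^2
= 91.7 * 0.49185
= 45.103 kg*m^2

45.103 kg*m^2


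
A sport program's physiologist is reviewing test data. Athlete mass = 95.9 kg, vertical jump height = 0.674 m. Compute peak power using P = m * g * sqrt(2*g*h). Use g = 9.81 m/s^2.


sqrt(2 * 9.81 * 0.674) = sqrt(13.22388) = 3.636465 m/s
P = 95.9 * 9.81 * 3.636465
= 3421.11 W

3421.11 W


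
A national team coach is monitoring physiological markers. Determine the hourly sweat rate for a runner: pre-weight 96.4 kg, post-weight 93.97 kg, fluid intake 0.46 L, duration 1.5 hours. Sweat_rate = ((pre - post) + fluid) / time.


Mass lost = 96.4 - 93.97 = 2.43 kg
Add fluid consumed: 2.43 + 0.46 = 2.89 L total sweat
Sweat rate = 2.89 / 1.5 = 1.927 L/h

1.927 L/h


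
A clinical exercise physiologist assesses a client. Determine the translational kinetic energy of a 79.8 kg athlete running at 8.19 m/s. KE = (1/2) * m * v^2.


KE = 0.5 * m * v^2
= 0.5 * 79.8 * 8.19^2
= 0.5 * 79.8 * 67.0761
= 2676.34 J

2676.34 J


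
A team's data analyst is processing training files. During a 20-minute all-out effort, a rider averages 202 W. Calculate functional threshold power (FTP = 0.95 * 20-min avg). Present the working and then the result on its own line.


FTP = 0.95 * 202
= 191.9 W

191.9 W


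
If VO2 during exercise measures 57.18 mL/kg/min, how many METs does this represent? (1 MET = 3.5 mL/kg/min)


METs = VO2 / 3.5 = 57.18 / 3.5 = 16.34

16.34 METs


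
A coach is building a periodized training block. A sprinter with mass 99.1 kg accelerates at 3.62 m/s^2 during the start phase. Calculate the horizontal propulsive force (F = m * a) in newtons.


F = m * a
= 99.1 * 3.62
= 358.74 N

358.74 N


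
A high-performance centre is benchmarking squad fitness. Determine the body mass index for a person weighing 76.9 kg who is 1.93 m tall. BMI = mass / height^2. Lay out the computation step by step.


BMI = mass / height^2
= 76.9 / 1.93^2
= 76.9 / 3.7249
= 20.64 kg/m^2

20.64 kg/m^2


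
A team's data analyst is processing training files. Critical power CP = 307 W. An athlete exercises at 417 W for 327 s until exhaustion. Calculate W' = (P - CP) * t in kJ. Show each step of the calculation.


P - CP = 417 - 307 = 110 W
W' = 110 * 327 = 35970 J
= 35970 / 1000 = 35.97 kJ

35.97 kJ


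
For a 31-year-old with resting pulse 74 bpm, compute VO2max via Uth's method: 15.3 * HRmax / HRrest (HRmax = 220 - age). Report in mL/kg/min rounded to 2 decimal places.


Step 1: HRmax = 220 - 31 = 189 bpm
Step 2: Ratio = 189 / 74 = 2.5541
Step 3: VO2max = 15.3 * 2.5541 = 39.08 mL/kg/min

39.08 mL/kg/min


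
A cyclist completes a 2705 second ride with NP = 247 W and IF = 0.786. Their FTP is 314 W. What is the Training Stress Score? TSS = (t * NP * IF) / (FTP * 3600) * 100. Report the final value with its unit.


t * NP * IF = 2705 * 247 * 0.786 = 525154.11
FTP * 3600 = 1130400
TSS = (525154.11 / 1130400) * 100 = 46.46

46.46 TSS


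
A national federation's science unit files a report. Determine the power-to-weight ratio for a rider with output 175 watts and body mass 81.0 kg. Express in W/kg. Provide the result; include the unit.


P/W = 175 / 81.0 = 2.16 W/kg

2.16 W/kg


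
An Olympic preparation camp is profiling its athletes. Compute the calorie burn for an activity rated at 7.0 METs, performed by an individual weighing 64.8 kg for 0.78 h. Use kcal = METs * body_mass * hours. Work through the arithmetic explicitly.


Product of METs and mass = 7.0 * 64.8 = 453.6
Total kcal = 453.6 * 0.78 = 353.81 kcal

353.81 kcal


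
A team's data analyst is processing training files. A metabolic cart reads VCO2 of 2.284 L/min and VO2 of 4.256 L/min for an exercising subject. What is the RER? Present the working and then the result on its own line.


RER = VCO2 / VO2 = 2.284 / 4.256 = 0.5367

0.5367


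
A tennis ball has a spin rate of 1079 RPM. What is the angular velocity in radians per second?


Convert RPM to rad/s: multiply by 2*pi and divide by 60
omega = 1079 * 2 * pi / 60
= 112.993 rad/s

112.993 rad/s


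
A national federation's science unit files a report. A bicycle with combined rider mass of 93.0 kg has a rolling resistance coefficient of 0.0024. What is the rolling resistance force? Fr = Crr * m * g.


Fr = 0.0024 * 93.0 * 9.81
= 0.2232 * 9.81
= 2.19 N

2.19 N


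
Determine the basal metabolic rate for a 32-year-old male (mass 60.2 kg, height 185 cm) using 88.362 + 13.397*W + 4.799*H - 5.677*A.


BMR = 88.362 + 13.397*60.2 + 4.799*185 - 5.677*32
= 1601.01 kcal/day

1601.01 kcal/day


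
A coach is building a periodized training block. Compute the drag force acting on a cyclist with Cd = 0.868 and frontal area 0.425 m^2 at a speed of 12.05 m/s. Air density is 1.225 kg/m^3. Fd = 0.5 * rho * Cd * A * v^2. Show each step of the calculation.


Step 1: v^2 = 145.2025
Step 2: Fd = 0.5 * 1.225 * 0.868 * 0.425 * 145.2025
= 32.809 N

32.809 N


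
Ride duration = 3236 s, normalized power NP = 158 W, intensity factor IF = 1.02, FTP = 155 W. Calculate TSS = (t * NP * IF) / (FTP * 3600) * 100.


Numerator = 3236 * 158 * 1.02 = 521513.76
Denominator = 155 * 3600 = 558000
TSS = 521513.76 / 558000 * 100
= 93.46

93.46 TSS


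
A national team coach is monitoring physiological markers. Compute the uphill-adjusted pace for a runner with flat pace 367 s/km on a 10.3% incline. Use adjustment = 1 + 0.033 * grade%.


Adjustment factor = 1 + 0.033 * 10.3 = 1.3399
Grade-adjusted pace = 367 * 1.3399 = 491.74 s/km

491.74 s/km


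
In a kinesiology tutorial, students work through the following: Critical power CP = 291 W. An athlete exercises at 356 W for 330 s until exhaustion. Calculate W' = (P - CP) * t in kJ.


P - CP = 356 - 291 = 65 W
W' = 65 * 330 = 21450 J
= 21450 / 1000 = 21.45 kJ

21.45 kJ


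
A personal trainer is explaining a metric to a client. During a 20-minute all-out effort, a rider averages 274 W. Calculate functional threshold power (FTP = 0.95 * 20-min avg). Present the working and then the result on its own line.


FTP = 0.95 * 274
= 260.3 W

260.3 W


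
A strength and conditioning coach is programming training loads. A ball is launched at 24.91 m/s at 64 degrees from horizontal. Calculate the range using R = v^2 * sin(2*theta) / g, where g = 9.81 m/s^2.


sin(2 * 64) = sin(128) = 0.788011
v^2 = 24.91^2 = 620.5081
R = 620.5081 * 0.788011 / 9.81
= 49.844 m

49.844 m


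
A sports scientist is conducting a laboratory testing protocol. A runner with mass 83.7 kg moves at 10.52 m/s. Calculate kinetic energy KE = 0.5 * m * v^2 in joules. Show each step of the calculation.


v^2 = 10.52^2 = 110.6704
KE = 0.5 * 83.7 * 110.6704
= 4631.56 J

4631.56 J


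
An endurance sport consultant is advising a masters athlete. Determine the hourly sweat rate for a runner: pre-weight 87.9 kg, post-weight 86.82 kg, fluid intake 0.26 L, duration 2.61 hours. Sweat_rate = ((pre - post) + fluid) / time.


Mass lost = 87.9 - 86.82 = 1.08 kg
Add fluid consumed: 1.08 + 0.26 = 1.34 L total sweat
Sweat rate = 1.34 / 2.61 = 0.513 L/h

0.513 L/h


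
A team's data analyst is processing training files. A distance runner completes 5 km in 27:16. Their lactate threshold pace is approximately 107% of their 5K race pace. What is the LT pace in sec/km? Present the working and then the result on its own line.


Convert to seconds: 27 min 16 s = 1636 s
Pace per km = 1636 / 5 = 327.2 s/km
LT pace = 327.2 * 1.07 = 350.1 s/km

350.1 s/km


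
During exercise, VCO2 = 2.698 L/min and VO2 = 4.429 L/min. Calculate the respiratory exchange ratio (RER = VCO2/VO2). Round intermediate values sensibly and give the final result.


RER = VCO2 / VO2
= 2.698 / 4.429
= 0.6092

0.6092


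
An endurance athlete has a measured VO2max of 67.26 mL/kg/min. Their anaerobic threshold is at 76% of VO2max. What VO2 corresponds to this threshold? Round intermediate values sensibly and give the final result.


Anaerobic threshold VO2 = VO2max * 76%
= 67.26 * 0.76
= 51.12 mL/kg/min

51.12 mL/kg/min


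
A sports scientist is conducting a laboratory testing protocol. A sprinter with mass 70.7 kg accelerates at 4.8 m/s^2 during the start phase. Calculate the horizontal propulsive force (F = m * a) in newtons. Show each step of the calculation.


F = m * a
= 70.7 * 4.8
= 339.36 N

339.36 N


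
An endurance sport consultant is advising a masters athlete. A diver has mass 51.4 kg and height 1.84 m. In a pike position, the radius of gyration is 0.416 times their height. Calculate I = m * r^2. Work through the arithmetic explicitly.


r = 0.416 * 1.84 = 0.76544 m
I = m * r^2 = 51.4 * 0.585898 = 30.115 kg*m^2

30.115 kg*m^2


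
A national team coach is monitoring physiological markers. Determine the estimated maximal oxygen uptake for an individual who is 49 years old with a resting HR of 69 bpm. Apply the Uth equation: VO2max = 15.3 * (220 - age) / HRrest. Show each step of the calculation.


HRmax = 220 - 49 = 171
VO2max = 15.3 * (171 / 69)
= 15.3 * 2.4783
= 37.92 mL/kg/min

37.92 mL/kg/min


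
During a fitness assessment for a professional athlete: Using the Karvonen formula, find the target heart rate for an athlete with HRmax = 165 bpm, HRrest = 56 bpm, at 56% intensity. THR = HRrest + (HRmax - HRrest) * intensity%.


HRR = 165 - 56 = 109
THR = 56 + 109 * 0.56
= 56 + 61.04
= 117.04 bpm

117.04 bpm


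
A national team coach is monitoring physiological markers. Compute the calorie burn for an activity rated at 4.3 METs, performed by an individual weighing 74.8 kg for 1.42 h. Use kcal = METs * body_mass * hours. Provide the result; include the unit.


Product of METs and mass = 4.3 * 74.8 = 321.64
Total kcal = 321.64 * 1.42 = 456.73 kcal

456.73 kcal


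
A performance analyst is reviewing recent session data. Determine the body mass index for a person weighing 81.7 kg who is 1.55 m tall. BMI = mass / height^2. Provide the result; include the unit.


BMI = mass / height^2
= 81.7 / 1.55^2
= 81.7 / 2.4025
= 34.01 kg/m^2

34.01 kg/m^2


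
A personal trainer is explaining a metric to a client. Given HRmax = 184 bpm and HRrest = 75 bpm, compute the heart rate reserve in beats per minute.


Heart rate reserve = maximum HR minus resting HR
HRR = 184 - 75 = 109 bpm

109 bpm


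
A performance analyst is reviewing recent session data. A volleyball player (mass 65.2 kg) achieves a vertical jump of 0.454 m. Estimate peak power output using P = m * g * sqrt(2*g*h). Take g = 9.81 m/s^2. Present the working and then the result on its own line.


2 * g * h = 2 * 9.81 * 0.454 = 8.90748
sqrt(8.90748) = 2.98454 m/s
P = 65.2 * 9.81 * 2.98454 = 1908.95 W

1908.95 W


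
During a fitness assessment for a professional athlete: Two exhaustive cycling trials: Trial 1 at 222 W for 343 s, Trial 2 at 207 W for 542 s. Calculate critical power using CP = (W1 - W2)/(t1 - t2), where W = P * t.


W1 = 222 * 343 = 76146 J
W2 = 207 * 542 = 112194 J
CP = (76146 - 112194) / (343 - 542)
= -36048 / -199
= 181.15 W

181.15 W


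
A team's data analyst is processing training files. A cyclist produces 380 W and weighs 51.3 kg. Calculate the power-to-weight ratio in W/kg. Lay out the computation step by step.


P/W = power / mass
= 380 / 51.3
= 7.407 W/kg

7.407 W/kg


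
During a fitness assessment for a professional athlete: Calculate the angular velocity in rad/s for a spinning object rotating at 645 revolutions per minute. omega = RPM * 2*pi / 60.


omega = RPM * 2*pi / 60
= 645 * 6.28318531 / 60
= 67.544 rad/s

67.544 rad/s


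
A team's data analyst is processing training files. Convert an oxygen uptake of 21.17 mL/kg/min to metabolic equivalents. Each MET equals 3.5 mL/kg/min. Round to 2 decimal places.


One MET = 3.5 mL/kg/min
Number of METs = 21.17 / 3.5
= 6.05 METs

6.05 METs


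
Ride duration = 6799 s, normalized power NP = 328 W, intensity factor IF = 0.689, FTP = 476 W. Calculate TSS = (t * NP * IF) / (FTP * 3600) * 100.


Numerator = 6799 * 328 * 0.689 = 1536519.608
Denominator = 476 * 3600 = 1713600
TSS = 1536519.608 / 1713600 * 100
= 89.67

89.67 TSS


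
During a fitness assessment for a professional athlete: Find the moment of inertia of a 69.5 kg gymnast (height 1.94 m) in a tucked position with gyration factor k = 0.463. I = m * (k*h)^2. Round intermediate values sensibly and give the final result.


Radius of gyration = 0.463 * 1.94 = 0.89822 m
I = 69.5 * 0.89822^2
= 69.5 * 0.806799
= 56.073 kg*m^2

56.073 kg*m^2


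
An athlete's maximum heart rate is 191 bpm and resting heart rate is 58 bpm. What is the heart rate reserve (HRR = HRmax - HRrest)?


HRR = HRmax - HRrest
= 191 - 58
= 133 bpm

133 bpm


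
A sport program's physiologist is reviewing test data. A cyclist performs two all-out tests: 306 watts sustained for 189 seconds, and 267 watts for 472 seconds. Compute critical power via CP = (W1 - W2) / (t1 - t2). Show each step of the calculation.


W1 = P1 * t1 = 306 * 189 = 57834 J
W2 = P2 * t2 = 267 * 472 = 126024 J
CP = (57834 - 126024) / (189 - 472)
= 240.95 W

240.95 W


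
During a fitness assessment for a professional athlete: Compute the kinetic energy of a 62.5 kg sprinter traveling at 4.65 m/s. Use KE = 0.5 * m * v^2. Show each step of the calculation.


Velocity squared = 21.6225
KE = 0.5 * 62.5 * 21.6225 = 675.7 J

675.7 J


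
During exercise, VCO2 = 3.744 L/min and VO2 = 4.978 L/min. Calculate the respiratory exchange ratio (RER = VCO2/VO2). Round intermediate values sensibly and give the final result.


RER = VCO2 / VO2
= 3.744 / 4.978
= 0.7521

0.7521


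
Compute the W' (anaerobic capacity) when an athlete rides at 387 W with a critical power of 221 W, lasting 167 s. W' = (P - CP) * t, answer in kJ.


Above-CP power = 166 W
Duration = 167 s
W' = 166 * 167 = 27722 J
Convert: 27722 / 1000 = 27.722 kJ

27.722 kJ


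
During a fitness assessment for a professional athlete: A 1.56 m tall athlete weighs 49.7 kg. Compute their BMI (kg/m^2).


height^2 = 2.4336 m^2
BMI = 49.7 / 2.4336 = 20.42 kg/m^2

20.42 kg/m^2


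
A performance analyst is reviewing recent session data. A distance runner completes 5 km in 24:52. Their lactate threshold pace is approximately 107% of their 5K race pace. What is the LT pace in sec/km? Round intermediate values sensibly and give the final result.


Convert to seconds: 24 min 52 s = 1492 s
Pace per km = 1492 / 5 = 298.4 s/km
LT pace = 298.4 * 1.07 = 319.29 s/km

319.29 s/km


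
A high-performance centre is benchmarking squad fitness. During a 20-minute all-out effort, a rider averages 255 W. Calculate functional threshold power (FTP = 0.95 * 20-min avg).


FTP = 0.95 * 255
= 242.25 W

242.25 W


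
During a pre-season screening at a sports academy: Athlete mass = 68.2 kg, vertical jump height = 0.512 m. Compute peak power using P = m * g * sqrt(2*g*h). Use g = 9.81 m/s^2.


sqrt(2 * 9.81 * 0.512) = sqrt(10.04544) = 3.169454 m/s
P = 68.2 * 9.81 * 3.169454
= 2120.5 W

2120.5 W


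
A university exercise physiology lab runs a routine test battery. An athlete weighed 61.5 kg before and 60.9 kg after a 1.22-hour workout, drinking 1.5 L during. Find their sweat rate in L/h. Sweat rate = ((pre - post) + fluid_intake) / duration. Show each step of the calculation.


Body mass change = 0.6 kg
Total sweat loss = 0.6 + 1.5 = 2.1 L
Rate = 2.1 / 1.22 = 1.721 L/h

1.721 L/h


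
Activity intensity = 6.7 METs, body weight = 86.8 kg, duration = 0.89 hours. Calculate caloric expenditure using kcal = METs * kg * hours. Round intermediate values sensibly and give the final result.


kcal = 6.7 * 86.8 * 0.89
= 581.56 * 0.89
= 517.59 kcal

517.59 kcal


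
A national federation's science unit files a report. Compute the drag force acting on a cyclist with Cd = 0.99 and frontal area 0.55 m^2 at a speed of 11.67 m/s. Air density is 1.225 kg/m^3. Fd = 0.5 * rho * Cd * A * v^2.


Step 1: v^2 = 136.1889
Step 2: Fd = 0.5 * 1.225 * 0.99 * 0.55 * 136.1889
= 45.42 N

45.42 N


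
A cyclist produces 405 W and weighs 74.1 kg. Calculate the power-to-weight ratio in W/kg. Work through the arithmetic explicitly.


P/W = power / mass
= 405 / 74.1
= 5.466 W/kg

5.466 W/kg


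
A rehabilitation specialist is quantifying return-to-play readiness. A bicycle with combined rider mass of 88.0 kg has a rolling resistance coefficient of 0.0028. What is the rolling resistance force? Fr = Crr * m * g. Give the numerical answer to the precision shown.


Fr = 0.0028 * 88.0 * 9.81
= 0.2464 * 9.81
= 2.417 N

2.417 N


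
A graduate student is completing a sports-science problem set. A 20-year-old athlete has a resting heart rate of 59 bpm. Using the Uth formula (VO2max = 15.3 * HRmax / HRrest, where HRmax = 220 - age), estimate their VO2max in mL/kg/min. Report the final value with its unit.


HRmax = 220 - 20 = 200 bpm
Ratio = HRmax / HRrest = 200 / 59 = 3.3898
VO2max = 15.3 * 3.3898 = 51.86 mL/kg/min

51.86 mL/kg/min


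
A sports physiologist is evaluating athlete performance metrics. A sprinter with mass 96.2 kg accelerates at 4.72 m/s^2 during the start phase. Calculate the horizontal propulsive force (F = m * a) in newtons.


F = m * a
= 96.2 * 4.72
= 454.06 N

454.06 N


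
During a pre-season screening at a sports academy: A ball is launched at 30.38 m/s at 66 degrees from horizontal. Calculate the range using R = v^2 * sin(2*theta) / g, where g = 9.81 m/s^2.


sin(2 * 66) = sin(132) = 0.743145
v^2 = 30.38^2 = 922.9444
R = 922.9444 * 0.743145 / 9.81
= 69.917 m

69.917 m


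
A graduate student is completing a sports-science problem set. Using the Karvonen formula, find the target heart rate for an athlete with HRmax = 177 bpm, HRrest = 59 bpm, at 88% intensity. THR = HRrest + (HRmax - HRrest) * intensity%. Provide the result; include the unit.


HRR = 177 - 59 = 118
THR = 59 + 118 * 0.88
= 59 + 103.84
= 162.84 bpm

162.84 bpm


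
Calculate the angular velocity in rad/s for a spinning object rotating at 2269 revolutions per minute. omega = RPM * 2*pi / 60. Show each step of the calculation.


omega = RPM * 2*pi / 60
= 2269 * 6.28318531 / 60
= 237.609 rad/s

237.609 rad/s


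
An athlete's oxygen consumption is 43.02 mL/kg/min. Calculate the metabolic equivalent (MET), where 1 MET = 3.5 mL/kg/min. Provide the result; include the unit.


MET = VO2 / 3.5
= 43.02 / 3.5
= 12.29 METs

12.29 METs


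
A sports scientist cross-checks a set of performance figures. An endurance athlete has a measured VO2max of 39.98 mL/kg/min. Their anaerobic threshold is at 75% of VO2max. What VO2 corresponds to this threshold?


Anaerobic threshold VO2 = VO2max * 75%
= 39.98 * 0.75
= 29.99 mL/kg/min

29.99 mL/kg/min


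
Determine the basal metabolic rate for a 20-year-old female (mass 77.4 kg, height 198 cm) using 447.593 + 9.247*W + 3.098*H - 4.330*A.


BMR = 447.593 + 9.247*77.4 + 3.098*198 - 4.330*20
= 1690.11 kcal/day

1690.11 kcal/day


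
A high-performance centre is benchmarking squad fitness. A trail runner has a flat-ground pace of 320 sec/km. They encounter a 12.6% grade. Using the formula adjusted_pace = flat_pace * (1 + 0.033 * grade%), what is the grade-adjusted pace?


Grade factor = 1 + 0.033 * 12.6 = 1.4158
Adjusted = 320 * 1.4158 = 453.06 sec/km

453.06 s/km


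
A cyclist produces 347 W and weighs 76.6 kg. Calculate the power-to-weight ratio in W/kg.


P/W = power / mass
= 347 / 76.6
= 4.53 W/kg

4.53 W/kg


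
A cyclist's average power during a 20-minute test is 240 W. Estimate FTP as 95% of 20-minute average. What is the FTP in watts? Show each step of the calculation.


FTP = 20-min power * 0.95
= 240 * 0.95
= 228.0 W

228.0 W


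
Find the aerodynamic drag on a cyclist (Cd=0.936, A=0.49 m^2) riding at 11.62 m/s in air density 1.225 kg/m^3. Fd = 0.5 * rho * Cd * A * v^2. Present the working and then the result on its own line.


Fd = 0.5 * 1.225 * 0.936 * 0.49 * 11.62^2
= 0.5 * 1.225 * 0.936 * 0.49 * 135.0244
= 37.931 N

37.931 N


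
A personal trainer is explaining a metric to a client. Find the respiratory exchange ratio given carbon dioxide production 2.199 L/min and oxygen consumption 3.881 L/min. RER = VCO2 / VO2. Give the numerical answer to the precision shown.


VCO2 = 2.199 L/min
VO2 = 3.881 L/min
RER = 2.199 / 3.881 = 0.5666

0.5666


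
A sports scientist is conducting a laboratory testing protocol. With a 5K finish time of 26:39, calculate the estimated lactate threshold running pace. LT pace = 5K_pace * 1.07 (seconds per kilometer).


Race duration = 1599 s for 5 km
Average pace = 1599 / 5 = 319.8 s/km
LT pace = 319.8 * 1.07
= 342.19 s/km

342.19 s/km


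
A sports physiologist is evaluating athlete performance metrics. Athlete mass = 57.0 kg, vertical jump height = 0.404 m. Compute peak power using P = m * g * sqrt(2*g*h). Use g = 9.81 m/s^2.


sqrt(2 * 9.81 * 0.404) = sqrt(7.92648) = 2.815401 m/s
P = 57.0 * 9.81 * 2.815401
= 1574.29 W

1574.29 W


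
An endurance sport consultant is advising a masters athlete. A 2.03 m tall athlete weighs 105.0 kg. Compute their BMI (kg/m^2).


height^2 = 4.1209 m^2
BMI = 105.0 / 4.1209 = 25.48 kg/m^2

25.48 kg/m^2


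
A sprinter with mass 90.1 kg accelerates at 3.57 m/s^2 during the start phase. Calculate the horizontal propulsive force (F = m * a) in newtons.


F = m * a
= 90.1 * 3.57
= 321.66 N

321.66 N


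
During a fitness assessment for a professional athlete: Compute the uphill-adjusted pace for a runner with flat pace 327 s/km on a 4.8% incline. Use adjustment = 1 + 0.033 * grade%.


Adjustment factor = 1 + 0.033 * 4.8 = 1.1584
Grade-adjusted pace = 327 * 1.1584 = 378.8 s/km

378.8 s/km


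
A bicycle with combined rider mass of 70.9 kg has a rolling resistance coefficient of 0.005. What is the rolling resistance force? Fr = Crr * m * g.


Fr = 0.005 * 70.9 * 9.81
= 0.3545 * 9.81
= 3.478 N

3.478 N


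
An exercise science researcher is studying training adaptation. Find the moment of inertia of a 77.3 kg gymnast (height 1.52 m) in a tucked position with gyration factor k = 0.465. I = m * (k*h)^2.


Radius of gyration = 0.465 * 1.52 = 0.7068 m
I = 77.3 * 0.7068^2
= 77.3 * 0.499566
= 38.616 kg*m^2

38.616 kg*m^2


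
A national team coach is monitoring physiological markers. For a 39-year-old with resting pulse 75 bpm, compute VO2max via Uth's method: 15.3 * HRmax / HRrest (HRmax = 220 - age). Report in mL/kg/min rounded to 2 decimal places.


Step 1: HRmax = 220 - 39 = 181 bpm
Step 2: Ratio = 181 / 75 = 2.4133
Step 3: VO2max = 15.3 * 2.4133 = 36.92 mL/kg/min

36.92 mL/kg/min


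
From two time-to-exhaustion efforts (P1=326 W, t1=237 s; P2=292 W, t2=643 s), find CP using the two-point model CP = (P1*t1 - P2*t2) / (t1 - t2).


Work in trial 1 = 77262 J
Work in trial 2 = 187756 J
Delta work = -110494 J
Delta time = -406 s
CP = -110494 / -406 = 272.15 W

272.15 W


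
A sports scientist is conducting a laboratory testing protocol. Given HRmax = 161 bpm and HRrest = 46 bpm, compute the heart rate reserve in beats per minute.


Heart rate reserve = maximum HR minus resting HR
HRR = 161 - 46 = 115 bpm

115 bpm


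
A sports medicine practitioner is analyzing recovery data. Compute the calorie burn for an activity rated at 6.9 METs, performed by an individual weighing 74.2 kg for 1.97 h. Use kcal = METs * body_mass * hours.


Product of METs and mass = 6.9 * 74.2 = 511.98
Total kcal = 511.98 * 1.97 = 1008.6 kcal

1008.6 kcal


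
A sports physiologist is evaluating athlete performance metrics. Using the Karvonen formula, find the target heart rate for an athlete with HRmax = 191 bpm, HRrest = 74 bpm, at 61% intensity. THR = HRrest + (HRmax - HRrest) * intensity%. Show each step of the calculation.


HRR = 191 - 74 = 117
THR = 74 + 117 * 0.61
= 74 + 71.37
= 145.37 bpm

145.37 bpm


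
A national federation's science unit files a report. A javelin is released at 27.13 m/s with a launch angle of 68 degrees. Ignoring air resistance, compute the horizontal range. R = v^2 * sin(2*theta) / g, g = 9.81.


Launch speed squared = 736.0369
sin(2 * 68 deg) = 0.694658
Range = 736.0369 * 0.694658 / 9.81
= 52.12 m

52.12 m


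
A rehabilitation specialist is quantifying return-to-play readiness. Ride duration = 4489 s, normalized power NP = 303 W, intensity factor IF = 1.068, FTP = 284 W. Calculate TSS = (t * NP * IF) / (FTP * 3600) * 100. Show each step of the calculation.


Numerator = 4489 * 303 * 1.068 = 1452658.356
Denominator = 284 * 3600 = 1022400
TSS = 1452658.356 / 1022400 * 100
= 142.08

142.08 TSS


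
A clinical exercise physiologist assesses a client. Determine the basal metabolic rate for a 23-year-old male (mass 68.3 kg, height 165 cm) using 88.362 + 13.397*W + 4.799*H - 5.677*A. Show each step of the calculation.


BMR = 88.362 + 13.397*68.3 + 4.799*165 - 5.677*23
= 1664.64 kcal/day

1664.64 kcal/day


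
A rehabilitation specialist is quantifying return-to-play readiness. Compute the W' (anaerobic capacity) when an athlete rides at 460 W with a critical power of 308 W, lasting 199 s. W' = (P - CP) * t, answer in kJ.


Above-CP power = 152 W
Duration = 199 s
W' = 152 * 199 = 30248 J
Convert: 30248 / 1000 = 30.248 kJ

30.248 kJ


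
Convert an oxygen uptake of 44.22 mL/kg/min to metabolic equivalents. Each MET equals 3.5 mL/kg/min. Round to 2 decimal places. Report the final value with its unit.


One MET = 3.5 mL/kg/min
Number of METs = 44.22 / 3.5
= 12.63 METs

12.63 METs


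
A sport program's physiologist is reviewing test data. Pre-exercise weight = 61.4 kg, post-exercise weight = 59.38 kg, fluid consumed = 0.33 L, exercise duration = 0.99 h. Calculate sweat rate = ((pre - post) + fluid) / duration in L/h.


Weight loss = 61.4 - 59.38 = 2.02 kg (approx L)
Total sweat = 2.02 + 0.33 = 2.35 L
Sweat rate = 2.35 / 0.99 = 2.374 L/h

2.374 L/h


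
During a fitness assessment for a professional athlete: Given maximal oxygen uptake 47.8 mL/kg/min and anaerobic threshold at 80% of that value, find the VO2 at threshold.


Percentage as decimal = 0.8
VO2 at AT = 47.8 * 0.8 = 38.24 mL/kg/min

38.24 mL/kg/min


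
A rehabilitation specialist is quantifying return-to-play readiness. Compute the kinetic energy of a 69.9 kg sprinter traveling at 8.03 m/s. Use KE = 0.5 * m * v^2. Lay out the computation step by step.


Velocity squared = 64.4809
KE = 0.5 * 69.9 * 64.4809 = 2253.61 J

2253.61 J


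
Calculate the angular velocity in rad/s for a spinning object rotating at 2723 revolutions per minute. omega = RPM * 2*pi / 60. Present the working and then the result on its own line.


omega = RPM * 2*pi / 60
= 2723 * 6.28318531 / 60
= 285.152 rad/s

285.152 rad/s


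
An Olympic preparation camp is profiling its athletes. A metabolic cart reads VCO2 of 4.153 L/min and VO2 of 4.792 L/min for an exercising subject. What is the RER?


RER = VCO2 / VO2 = 4.153 / 4.792 = 0.8667

0.8667


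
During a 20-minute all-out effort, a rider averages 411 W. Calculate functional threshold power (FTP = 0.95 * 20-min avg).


FTP = 0.95 * 411
= 390.45 W

390.45 W


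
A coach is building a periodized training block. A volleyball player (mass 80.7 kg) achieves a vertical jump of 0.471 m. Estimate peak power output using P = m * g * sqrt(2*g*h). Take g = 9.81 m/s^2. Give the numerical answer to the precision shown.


2 * g * h = 2 * 9.81 * 0.471 = 9.24102
sqrt(9.24102) = 3.039905 m/s
P = 80.7 * 9.81 * 3.039905 = 2406.59 W

2406.59 W
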